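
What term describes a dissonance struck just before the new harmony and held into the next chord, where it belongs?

Anticipation.

Approach: ahead of the chord change (typically by step), so it is dissonant against the current harmony. Departure: none — the same pitch is restated or held and is a chord tone of the new harmony.
Dissonant first, consonant once the harmony catches up: the note simply arrives early — an anticipation. (The reverse timing, consonant first and dissonant after the change, would be a suspension or retardation.)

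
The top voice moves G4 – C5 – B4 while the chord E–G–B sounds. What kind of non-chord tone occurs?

The harmony at that moment is E minor triad (E, G, B); C5 is not a chord tone.
It is approached by leap up from G4 and left by step down to B4.
Leap in, step out — an appoggiatura.

C5 is an appoggiatura.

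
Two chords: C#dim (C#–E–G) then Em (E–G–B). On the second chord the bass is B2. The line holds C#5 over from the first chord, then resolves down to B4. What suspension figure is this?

At the second chord the bass is B2. The suspended C#5 lies a ninth above the bass; after resolving down by step to B4, the interval above the bass becomes an octave.
Suspension figures are named by those two intervals: 9–8.

9–8 suspension.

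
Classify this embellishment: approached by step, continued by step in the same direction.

Passing tone.

Approach: by step. Departure: by step, continuing in the same direction.
Stepwise on both sides with no change of direction means the note fills in the space between two different chord tones — a passing tone. (Had it turned back to its starting note it would be a neighbor tone instead.)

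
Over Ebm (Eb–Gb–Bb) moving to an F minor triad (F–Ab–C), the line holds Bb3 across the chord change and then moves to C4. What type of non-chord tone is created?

Bb3 is a retardation.

The harmony at that moment is F minor triad (F, Ab, C); Bb3 is not a chord tone.
It is held over (the same pitch as the preceding Bb3) and left by step up to C4.
Held over from the previous chord and resolving up by step — a retardation.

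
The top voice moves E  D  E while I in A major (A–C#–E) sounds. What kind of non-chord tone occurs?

The harmony at that moment is A major triad (A, C#, E); D is not a chord tone.
It is approached by step down from E and left by step up to E.
Step away and step back to the same note — a neighbor tone (lower neighbor).

D is a neighbor tone.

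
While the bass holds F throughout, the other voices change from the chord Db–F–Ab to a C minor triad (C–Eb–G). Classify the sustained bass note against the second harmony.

The harmony at that moment is C minor triad (C, Eb, G); F is not a chord tone.
It is held over (the same pitch as the preceding F) and then sustained as the same pitch into the next harmony.
Sustained through a change of harmony — a pedal tone.

Pedal tone (pedal point).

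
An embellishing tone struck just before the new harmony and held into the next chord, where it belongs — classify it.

Anticipation.

Approach: ahead of the chord change (typically by step), so it is dissonant against the current harmony. Departure: none — the same pitch is restated or held and is a chord tone of the new harmony.
Dissonant first, consonant once the harmony catches up: the note simply arrives early — an anticipation. (The reverse timing, consonant first and dissonant after the change, would be a suspension or retardation.)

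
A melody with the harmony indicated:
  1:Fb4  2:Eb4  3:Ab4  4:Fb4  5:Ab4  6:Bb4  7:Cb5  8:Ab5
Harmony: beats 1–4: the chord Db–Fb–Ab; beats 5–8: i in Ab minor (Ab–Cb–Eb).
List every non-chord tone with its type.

The harmony at that moment is Db minor triad (Db, Fb, Ab); Eb4 is not a chord tone.
It is approached by step down from Fb4 and left by leap up to Ab4.
Step in, leap out — an escape tone.
The harmony at that moment is Ab minor triad (Ab, Cb, Eb); Bb4 is not a chord tone.
It is approached by step up from Ab4 and left by step up to Cb5.
Step in, step out in the same direction — a passing tone.

Eb4 (beat 2) — escape tone; Bb4 (beat 6) — passing tone.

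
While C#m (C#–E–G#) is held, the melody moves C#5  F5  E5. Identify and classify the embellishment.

F5 is an appoggiatura.

The harmony at that moment is C# minor triad (C#, E, G#); F5 is not a chord tone.
It is approached by leap up from C#5 and left by step down to E5.
Leap in, step out — an appoggiatura.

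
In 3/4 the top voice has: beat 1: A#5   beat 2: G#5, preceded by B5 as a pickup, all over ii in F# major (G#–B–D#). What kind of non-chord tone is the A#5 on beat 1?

The harmony at that moment is G# minor triad (G#, B, D#); A#5 is not a chord tone.
It is approached by step down from B5 and left by step down to G#5.
Step in, step out in the same direction — a passing tone.

Passing tone.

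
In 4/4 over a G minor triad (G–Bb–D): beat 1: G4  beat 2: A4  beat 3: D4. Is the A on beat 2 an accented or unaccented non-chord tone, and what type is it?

Unaccented escape tone.

The harmony at that moment is G minor triad (G, Bb, D); A4 is not a chord tone.
It is approached by step up from G4 and left by leap down to D4.
Step in, leap out — an escape tone.
It falls on a weak beat, so it is unaccented.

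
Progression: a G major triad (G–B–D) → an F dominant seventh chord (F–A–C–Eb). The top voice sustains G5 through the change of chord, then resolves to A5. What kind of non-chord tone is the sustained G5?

G5 is a retardation.

The harmony at that moment is F dominant seventh chord (F, A, C, Eb); G5 is not a chord tone.
It is held over (the same pitch as the preceding G5) and left by step up to A5.
Held over from the previous chord and resolving up by step — a retardation.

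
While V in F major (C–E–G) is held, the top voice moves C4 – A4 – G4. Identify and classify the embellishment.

A4 is an appoggiatura.

The harmony at that moment is C major triad (C, E, G); A4 is not a chord tone.
It is approached by leap up from C4 and left by step down to G4.
Leap in, step out — an appoggiatura.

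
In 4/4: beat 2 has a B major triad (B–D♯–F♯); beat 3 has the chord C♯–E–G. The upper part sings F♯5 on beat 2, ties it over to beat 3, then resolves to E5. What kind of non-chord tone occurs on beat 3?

Suspension.

The harmony at that moment is C♯ diminished triad (C♯, E, G); F♯5 is not a chord tone.
It is held over (the same pitch as the preceding F♯5) and left by step down to E5.
Held over from the previous chord and resolving down by step — a suspension.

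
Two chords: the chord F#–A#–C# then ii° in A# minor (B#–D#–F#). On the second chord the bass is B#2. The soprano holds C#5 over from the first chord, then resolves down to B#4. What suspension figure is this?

At the second chord the bass is B#2. The suspended C#5 lies a ninth above the bass; after resolving down by step to B#4, the interval above the bass becomes an octave.
Suspension figures are named by those two intervals: 9–8.

9–8 suspension.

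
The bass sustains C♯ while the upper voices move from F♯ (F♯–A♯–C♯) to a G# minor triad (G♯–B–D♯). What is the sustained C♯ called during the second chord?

The harmony at that moment is G♯ minor triad (G♯, B, D♯); C♯ is not a chord tone.
It is held over (the same pitch as the preceding C♯) and then sustained as the same pitch into the next harmony.
Sustained through a change of harmony — a pedal tone.

Pedal tone (pedal point).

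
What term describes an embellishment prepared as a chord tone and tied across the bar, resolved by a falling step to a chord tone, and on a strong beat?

Approach: by preparation — the pitch is first a chord tone, then held (tied or repeated) while the harmony changes under it. Departure: down by step. Metric position: strong.
A prepared dissonance that resolves downward by step — a suspension. (The same figure resolving upward would be a retardation.)

Suspension.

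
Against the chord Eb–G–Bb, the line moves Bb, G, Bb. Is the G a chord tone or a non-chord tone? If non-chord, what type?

Eb major triad contains Eb, G, Bb; G is the third, so it is a chord tone.

Chord tone (the third of Eb major triad).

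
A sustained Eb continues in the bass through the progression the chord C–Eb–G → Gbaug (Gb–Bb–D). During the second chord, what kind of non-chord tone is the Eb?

Pedal tone (pedal point).

The harmony at that moment is Gb augmented triad (Gb, Bb, D); Eb is not a chord tone.
It is held over (the same pitch as the preceding Eb) and then sustained as the same pitch into the next harmony.
Sustained through a change of harmony — a pedal tone.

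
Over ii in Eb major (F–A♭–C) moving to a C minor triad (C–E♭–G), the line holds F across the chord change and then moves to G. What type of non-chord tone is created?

F is a retardation.

The harmony at that moment is C minor triad (C, E♭, G); F is not a chord tone.
It is held over (the same pitch as the preceding F) and left by step up to G.
Held over from the previous chord and resolving up by step — a retardation.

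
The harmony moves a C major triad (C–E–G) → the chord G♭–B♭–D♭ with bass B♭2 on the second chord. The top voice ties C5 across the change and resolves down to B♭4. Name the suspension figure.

9–8 suspension.

At the second chord the bass is B♭2. The suspended C5 lies a ninth above the bass; after resolving down by step to B♭4, the interval above the bass becomes an octave.
Suspension figures are named by those two intervals: 9–8.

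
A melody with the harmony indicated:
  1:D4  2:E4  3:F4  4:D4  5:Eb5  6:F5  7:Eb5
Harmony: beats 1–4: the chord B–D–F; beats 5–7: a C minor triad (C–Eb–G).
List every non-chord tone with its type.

The harmony at that moment is B diminished triad (B, D, F); E4 is not a chord tone.
It is approached by step up from D4 and left by step up to F4.
Step in, step out in the same direction — a passing tone.
The harmony at that moment is C minor triad (C, Eb, G); F5 is not a chord tone.
It is approached by step up from Eb5 and left by step down to Eb5.
Step away and step back to the same note — a neighbor tone (upper neighbor).

E4 (beat 2) — passing tone; F5 (beat 6) — neighbor tone.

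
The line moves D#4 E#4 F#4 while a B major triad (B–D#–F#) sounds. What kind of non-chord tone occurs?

The harmony at that moment is B major triad (B, D#, F#); E#4 is not a chord tone.
It is approached by step up from D#4 and left by step up to F#4.
Step in, step out in the same direction — a passing tone.

E#4 is a passing tone.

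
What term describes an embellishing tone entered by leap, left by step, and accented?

Appoggiatura.

Approach: by leap. Departure: by step. Metric position: strong.
Leap in, step out, in a metrically strong position — an appoggiatura. (It is the mirror image of the escape tone, which steps in and leaps out from a weak position.)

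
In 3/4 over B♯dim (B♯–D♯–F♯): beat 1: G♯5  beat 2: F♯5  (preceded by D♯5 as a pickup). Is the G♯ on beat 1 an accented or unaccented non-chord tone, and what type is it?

The harmony at that moment is B♯ diminished triad (B♯, D♯, F♯); G♯5 is not a chord tone.
It is approached by leap up from D♯5 and left by step down to F♯5.
Leap in, step out — an appoggiatura.
It falls on the downbeat, so it is accented.

Accented appoggiatura.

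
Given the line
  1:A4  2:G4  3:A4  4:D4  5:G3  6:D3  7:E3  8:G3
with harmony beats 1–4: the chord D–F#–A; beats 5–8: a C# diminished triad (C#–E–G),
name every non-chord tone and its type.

The harmony at that moment is D major triad (D, F#, A); G4 is not a chord tone.
It is approached by step down from A4 and left by step up to A4.
Step away and step back to the same note — a neighbor tone (lower neighbor).
The harmony at that moment is C# diminished triad (C#, E, G); D3 is not a chord tone.
It is approached by leap down from G3 and left by step up to E3.
Leap in, step out — an appoggiatura.

G4 (beat 2) — neighbor tone; D3 (beat 6) — appoggiatura.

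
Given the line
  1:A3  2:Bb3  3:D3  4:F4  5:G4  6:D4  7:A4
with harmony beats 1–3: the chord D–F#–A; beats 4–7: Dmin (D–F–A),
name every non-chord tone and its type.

The harmony at that moment is D major triad (D, F#, A); Bb3 is not a chord tone.
It is approached by step up from A3 and left by leap down to D3.
Step in, leap out — an escape tone.
The harmony at that moment is D minor triad (D, F, A); G4 is not a chord tone.
It is approached by step up from F4 and left by leap down to D4.
Step in, leap out — an escape tone.

Bb3 (beat 2) — escape tone; G4 (beat 5) — escape tone.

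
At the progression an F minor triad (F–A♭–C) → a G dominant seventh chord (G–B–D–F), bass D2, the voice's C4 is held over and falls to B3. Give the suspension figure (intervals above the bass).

7–6 suspension.

At the second chord the bass is D2. The suspended C4 lies a seventh above the bass; after resolving down by step to B3, the interval above the bass becomes a sixth.
Suspension figures are named by those two intervals: 7–6.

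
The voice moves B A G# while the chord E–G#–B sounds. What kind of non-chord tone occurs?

A is a passing tone.

The harmony at that moment is E major triad (E, G#, B); A is not a chord tone.
It is approached by step down from B and left by step down to G#.
Step in, step out in the same direction — a passing tone.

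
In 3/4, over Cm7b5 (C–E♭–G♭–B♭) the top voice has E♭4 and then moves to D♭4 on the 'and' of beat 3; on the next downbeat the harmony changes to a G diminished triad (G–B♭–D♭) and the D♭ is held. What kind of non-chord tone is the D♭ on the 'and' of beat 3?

Anticipation.

The harmony at that moment is C half-diminished seventh chord (C, E♭, G♭, B♭); D♭4 is not a chord tone.
It is approached by step down from E♭4 and then sustained as the same pitch into the next harmony.
Arriving early and becoming a chord tone when the harmony changes — an anticipation.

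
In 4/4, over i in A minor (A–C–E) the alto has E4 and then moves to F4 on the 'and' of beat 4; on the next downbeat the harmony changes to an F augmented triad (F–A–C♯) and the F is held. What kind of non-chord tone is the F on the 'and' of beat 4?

Anticipation.

The harmony at that moment is A minor triad (A, C, E); F4 is not a chord tone.
It is approached by step up from E4 and then sustained as the same pitch into the next harmony.
Arriving early and becoming a chord tone when the harmony changes — an anticipation.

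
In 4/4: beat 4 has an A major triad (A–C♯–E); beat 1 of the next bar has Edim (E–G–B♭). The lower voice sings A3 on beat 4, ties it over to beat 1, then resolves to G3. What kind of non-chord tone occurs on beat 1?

Suspension.

The harmony at that moment is E diminished triad (E, G, B♭); A3 is not a chord tone.
It is held over (the same pitch as the preceding A3) and left by step down to G3.
Held over from the previous chord and resolving down by step — a suspension.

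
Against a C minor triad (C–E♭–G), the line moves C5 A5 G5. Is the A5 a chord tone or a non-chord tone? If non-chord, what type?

The harmony at that moment is C minor triad (C, E♭, G); A5 is not a chord tone.
It is approached by leap up from C5 and left by step down to G5.
Leap in, step out — an appoggiatura.

Non-chord tone — an appoggiatura.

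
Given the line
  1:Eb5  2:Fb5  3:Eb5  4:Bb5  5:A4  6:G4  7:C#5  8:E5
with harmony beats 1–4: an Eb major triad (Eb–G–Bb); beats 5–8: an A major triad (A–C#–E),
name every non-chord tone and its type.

The harmony at that moment is Eb major triad (Eb, G, Bb); Fb5 is not a chord tone.
It is approached by step up from Eb5 and left by step down to Eb5.
Step away and step back to the same note — a neighbor tone (upper neighbor).
The harmony at that moment is A major triad (A, C#, E); G4 is not a chord tone.
It is approached by step down from A4 and left by leap up to C#5.
Step in, leap out — an escape tone.

Fb5 (beat 2) — neighbor tone; G4 (beat 6) — escape tone.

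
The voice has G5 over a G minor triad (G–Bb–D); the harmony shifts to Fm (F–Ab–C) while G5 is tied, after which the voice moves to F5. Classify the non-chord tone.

The harmony at that moment is F minor triad (F, Ab, C); G5 is not a chord tone.
It is held over (the same pitch as the preceding G5) and left by step down to F5.
Held over from the previous chord and resolving down by step — a suspension.

G5 is a suspension.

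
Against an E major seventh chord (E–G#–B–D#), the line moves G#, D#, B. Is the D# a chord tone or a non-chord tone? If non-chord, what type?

E major seventh chord contains E, G#, B, D#; D# is the seventh, so it is a chord tone.

Chord tone (the seventh of E major seventh chord).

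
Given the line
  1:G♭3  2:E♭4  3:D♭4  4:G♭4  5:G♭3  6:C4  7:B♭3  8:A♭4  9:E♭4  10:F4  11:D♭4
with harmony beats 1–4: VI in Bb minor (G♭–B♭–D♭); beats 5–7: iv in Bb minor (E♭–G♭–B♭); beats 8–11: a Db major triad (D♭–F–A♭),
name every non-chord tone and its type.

The harmony at that moment is G♭ major triad (G♭, B♭, D♭); E♭4 is not a chord tone.
It is approached by leap up from G♭3 and left by step down to D♭4.
Leap in, step out — an appoggiatura.
The harmony at that moment is E♭ minor triad (E♭, G♭, B♭); C4 is not a chord tone.
It is approached by leap up from G♭3 and left by step down to B♭3.
Leap in, step out — an appoggiatura.
The harmony at that moment is D♭ major triad (D♭, F, A♭); E♭4 is not a chord tone.
It is approached by leap down from A♭4 and left by step up to F4.
Leap in, step out — an appoggiatura.

E♭4 (beat 2) — appoggiatura; C4 (beat 6) — appoggiatura; E♭4 (beat 9) — appoggiatura.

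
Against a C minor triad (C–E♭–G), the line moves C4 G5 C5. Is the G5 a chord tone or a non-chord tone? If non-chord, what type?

Chord tone (the fifth of C minor triad).

C minor triad contains C, E♭, G; G is the fifth, so it is a chord tone.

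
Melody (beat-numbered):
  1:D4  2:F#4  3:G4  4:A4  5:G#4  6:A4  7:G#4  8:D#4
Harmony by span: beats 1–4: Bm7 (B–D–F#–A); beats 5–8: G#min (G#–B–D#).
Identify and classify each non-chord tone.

The harmony at that moment is B minor seventh chord (B, D, F#, A); G4 is not a chord tone.
It is approached by step up from F#4 and left by step up to A4.
Step in, step out in the same direction — a passing tone.
The harmony at that moment is G# minor triad (G#, B, D#); A4 is not a chord tone.
It is approached by step up from G#4 and left by step down to G#4.
Step away and step back to the same note — a neighbor tone (upper neighbor).

G4 (beat 3) — passing tone; A4 (beat 6) — neighbor tone.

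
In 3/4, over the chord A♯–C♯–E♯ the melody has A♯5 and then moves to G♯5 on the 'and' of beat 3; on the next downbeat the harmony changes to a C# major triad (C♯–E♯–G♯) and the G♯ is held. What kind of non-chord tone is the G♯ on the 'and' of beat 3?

The harmony at that moment is A♯ minor triad (A♯, C♯, E♯); G♯5 is not a chord tone.
It is approached by step down from A♯5 and then sustained as the same pitch into the next harmony.
Arriving early and becoming a chord tone when the harmony changes — an anticipation.

Anticipation.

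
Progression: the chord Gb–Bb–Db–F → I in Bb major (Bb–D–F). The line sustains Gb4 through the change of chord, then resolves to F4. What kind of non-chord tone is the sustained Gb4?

The harmony at that moment is Bb major triad (Bb, D, F); Gb4 is not a chord tone.
It is held over (the same pitch as the preceding Gb4) and left by step down to F4.
Held over from the previous chord and resolving down by step — a suspension.

Gb4 is a suspension.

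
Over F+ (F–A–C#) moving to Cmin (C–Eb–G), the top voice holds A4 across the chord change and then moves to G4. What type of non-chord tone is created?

The harmony at that moment is C minor triad (C, Eb, G); A4 is not a chord tone.
It is held over (the same pitch as the preceding A4) and left by step down to G4.
Held over from the previous chord and resolving down by step — a suspension.

A4 is a suspension.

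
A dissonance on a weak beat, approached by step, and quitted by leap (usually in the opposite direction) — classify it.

Approach: by step. Departure: by leap. Metric position: weak.
Step in, leap out, from a weak position — an escape tone (échappée). (It is the mirror image of the appoggiatura, which leaps in and steps out on a strong beat.)

Escape tone.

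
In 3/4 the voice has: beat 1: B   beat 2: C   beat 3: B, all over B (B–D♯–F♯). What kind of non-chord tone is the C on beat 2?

Upper neighbor tone.

The harmony at that moment is B major triad (B, D♯, F♯); C is not a chord tone.
It is approached by step up from B and left by step down to B.
Step away and step back to the same note — a neighbor tone (upper neighbor).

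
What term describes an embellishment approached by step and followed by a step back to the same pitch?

Neighbor tone.

Approach: by step. Departure: by step in the opposite direction, back to the starting pitch.
Stepwise on both sides but reversing to return to the same chord tone — a neighbor tone. (Had it continued onward in the same direction it would be a passing tone instead.)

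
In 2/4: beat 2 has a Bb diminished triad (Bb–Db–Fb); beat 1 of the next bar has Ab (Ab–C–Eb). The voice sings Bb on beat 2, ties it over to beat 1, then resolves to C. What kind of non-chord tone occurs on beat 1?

The harmony at that moment is Ab major triad (Ab, C, Eb); Bb is not a chord tone.
It is held over (the same pitch as the preceding Bb) and left by step up to C.
Held over from the previous chord and resolving up by step — a retardation.

Retardation.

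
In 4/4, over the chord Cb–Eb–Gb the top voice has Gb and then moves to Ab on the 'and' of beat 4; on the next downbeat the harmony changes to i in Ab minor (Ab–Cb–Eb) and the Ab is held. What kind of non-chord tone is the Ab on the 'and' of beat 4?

The harmony at that moment is Cb major triad (Cb, Eb, Gb); Ab is not a chord tone.
It is approached by step up from Gb and then sustained as the same pitch into the next harmony.
Arriving early and becoming a chord tone when the harmony changes — an anticipation.

Anticipation.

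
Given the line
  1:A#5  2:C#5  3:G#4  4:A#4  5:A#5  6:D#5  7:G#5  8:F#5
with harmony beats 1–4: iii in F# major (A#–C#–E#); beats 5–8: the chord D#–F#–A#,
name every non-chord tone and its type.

The harmony at that moment is A# minor triad (A#, C#, E#); G#4 is not a chord tone.
It is approached by leap down from C#5 and left by step up to A#4.
Leap in, step out — an appoggiatura.
The harmony at that moment is D# minor triad (D#, F#, A#); G#5 is not a chord tone.
It is approached by leap up from D#5 and left by step down to F#5.
Leap in, step out — an appoggiatura.

G#4 (beat 3) — appoggiatura; G#5 (beat 7) — appoggiatura.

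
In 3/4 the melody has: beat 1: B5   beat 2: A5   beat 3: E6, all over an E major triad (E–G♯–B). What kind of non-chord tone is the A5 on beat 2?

Escape tone.

The harmony at that moment is E major triad (E, G♯, B); A5 is not a chord tone.
It is approached by step down from B5 and left by leap up to E6.
Step in, leap out, on a weak beat — an escape tone.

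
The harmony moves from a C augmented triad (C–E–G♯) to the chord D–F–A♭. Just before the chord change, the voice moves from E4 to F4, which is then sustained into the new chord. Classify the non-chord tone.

The harmony at that moment is C augmented triad (C, E, G♯); F4 is not a chord tone.
It is approached by step up from E4 and then sustained as the same pitch into the next harmony.
Arriving early and becoming a chord tone when the harmony changes — an anticipation.

F4 is an anticipation.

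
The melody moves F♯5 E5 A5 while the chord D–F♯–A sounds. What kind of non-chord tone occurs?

The harmony at that moment is D major triad (D, F♯, A); E5 is not a chord tone.
It is approached by step down from F♯5 and left by leap up to A5.
Step in, leap out — an escape tone.

E5 is an escape tone.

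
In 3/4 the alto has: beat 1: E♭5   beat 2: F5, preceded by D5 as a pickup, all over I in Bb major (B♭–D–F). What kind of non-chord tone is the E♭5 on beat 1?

The harmony at that moment is B♭ major triad (B♭, D, F); E♭5 is not a chord tone.
It is approached by step up from D5 and left by step up to F5.
Step in, step out in the same direction — a passing tone.

Passing tone.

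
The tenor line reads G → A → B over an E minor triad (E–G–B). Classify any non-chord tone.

The harmony at that moment is E minor triad (E, G, B); A is not a chord tone.
It is approached by step up from G and left by step up to B.
Step in, step out in the same direction — a passing tone.

A is a passing tone.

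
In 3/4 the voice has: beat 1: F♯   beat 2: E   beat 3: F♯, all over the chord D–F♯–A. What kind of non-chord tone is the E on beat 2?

The harmony at that moment is D major triad (D, F♯, A); E is not a chord tone.
It is approached by step down from F♯ and left by step up to F♯.
Step away and step back to the same note — a neighbor tone (lower neighbor).

Lower neighbor tone.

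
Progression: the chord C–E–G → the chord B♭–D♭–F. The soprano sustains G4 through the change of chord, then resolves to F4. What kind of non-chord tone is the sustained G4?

G4 is a suspension.

The harmony at that moment is B♭ minor triad (B♭, D♭, F); G4 is not a chord tone.
It is held over (the same pitch as the preceding G4) and left by step down to F4.
Held over from the previous chord and resolving down by step — a suspension.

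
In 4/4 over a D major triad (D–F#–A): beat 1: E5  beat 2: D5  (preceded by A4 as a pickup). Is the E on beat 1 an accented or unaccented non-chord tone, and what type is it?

Accented appoggiatura.

The harmony at that moment is D major triad (D, F#, A); E5 is not a chord tone.
It is approached by leap up from A4 and left by step down to D5.
Leap in, step out — an appoggiatura.
It falls on the downbeat, so it is accented.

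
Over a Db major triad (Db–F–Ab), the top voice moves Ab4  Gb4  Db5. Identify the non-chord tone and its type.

Gb4 is an escape tone.

The harmony at that moment is Db major triad (Db, F, Ab); Gb4 is not a chord tone.
It is approached by step down from Ab4 and left by leap up to Db5.
Step in, leap out — an escape tone.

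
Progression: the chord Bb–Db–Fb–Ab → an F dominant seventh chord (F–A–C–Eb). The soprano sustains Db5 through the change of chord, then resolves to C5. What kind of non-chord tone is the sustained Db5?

Db5 is a suspension.

The harmony at that moment is F dominant seventh chord (F, A, C, Eb); Db5 is not a chord tone.
It is held over (the same pitch as the preceding Db5) and left by step down to C5.
Held over from the previous chord and resolving down by step — a suspension.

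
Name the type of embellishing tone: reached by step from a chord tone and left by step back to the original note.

Neighbor tone.

Approach: by step. Departure: by step in the opposite direction, back to the starting pitch.
Stepwise on both sides but reversing to return to the same chord tone — a neighbor tone. (Had it continued onward in the same direction it would be a passing tone instead.)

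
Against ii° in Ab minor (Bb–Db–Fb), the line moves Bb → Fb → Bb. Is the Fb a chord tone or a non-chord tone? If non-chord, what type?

Bb diminished triad contains Bb, Db, Fb; Fb is the fifth, so it is a chord tone.

Chord tone (the fifth of Bb diminished triad).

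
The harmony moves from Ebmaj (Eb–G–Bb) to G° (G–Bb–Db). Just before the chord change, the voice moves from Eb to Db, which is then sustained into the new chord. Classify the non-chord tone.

Db is an anticipation.

The harmony at that moment is Eb major triad (Eb, G, Bb); Db is not a chord tone.
It is approached by step down from Eb and then sustained as the same pitch into the next harmony.
Arriving early and becoming a chord tone when the harmony changes — an anticipation.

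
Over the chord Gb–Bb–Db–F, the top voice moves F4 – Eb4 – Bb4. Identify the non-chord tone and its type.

Eb4 is an escape tone.

The harmony at that moment is Gb major seventh chord (Gb, Bb, Db, F); Eb4 is not a chord tone.
It is approached by step down from F4 and left by leap up to Bb4.
Step in, leap out — an escape tone.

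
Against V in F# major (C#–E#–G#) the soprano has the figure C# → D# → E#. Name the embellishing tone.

D# is a passing tone.

The harmony at that moment is C# major triad (C#, E#, G#); D# is not a chord tone.
It is approached by step up from C# and left by step up to E#.
Step in, step out in the same direction — a passing tone.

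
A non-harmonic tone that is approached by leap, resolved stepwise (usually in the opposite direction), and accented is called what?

Appoggiatura.

Approach: by leap. Departure: by step. Metric position: strong.
Leap in, step out, in a metrically strong position — an appoggiatura. (It is the mirror image of the escape tone, which steps in and leaps out from a weak position.)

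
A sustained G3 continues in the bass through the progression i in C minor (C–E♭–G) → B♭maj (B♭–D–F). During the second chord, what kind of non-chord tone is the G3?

Pedal tone (pedal point).

The harmony at that moment is B♭ major triad (B♭, D, F); G3 is not a chord tone.
It is held over (the same pitch as the preceding G3) and then sustained as the same pitch into the next harmony.
Sustained through a change of harmony — a pedal tone.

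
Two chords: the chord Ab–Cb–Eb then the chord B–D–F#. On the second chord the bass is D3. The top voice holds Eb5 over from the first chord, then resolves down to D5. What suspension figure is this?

9–8 suspension.

At the second chord the bass is D3. The suspended Eb5 lies a ninth above the bass; after resolving down by step to D5, the interval above the bass becomes an octave.
Suspension figures are named by those two intervals: 9–8.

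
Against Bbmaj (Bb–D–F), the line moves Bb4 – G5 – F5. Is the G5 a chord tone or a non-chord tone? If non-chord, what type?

Non-chord tone — an appoggiatura.

The harmony at that moment is Bb major triad (Bb, D, F); G5 is not a chord tone.
It is approached by leap up from Bb4 and left by step down to F5.
Leap in, step out — an appoggiatura.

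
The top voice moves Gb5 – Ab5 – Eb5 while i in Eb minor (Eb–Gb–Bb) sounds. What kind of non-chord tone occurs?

The harmony at that moment is Eb minor triad (Eb, Gb, Bb); Ab5 is not a chord tone.
It is approached by step up from Gb5 and left by leap down to Eb5.
Step in, leap out — an escape tone.

Ab5 is an escape tone.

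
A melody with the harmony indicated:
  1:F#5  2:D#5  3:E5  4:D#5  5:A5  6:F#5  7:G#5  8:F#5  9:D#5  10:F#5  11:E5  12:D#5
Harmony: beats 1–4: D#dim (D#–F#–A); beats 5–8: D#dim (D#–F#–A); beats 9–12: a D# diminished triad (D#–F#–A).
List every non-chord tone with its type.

The harmony at that moment is D# diminished triad (D#, F#, A); E5 is not a chord tone.
It is approached by step up from D#5 and left by step down to D#5.
Step away and step back to the same note — a neighbor tone (upper neighbor).
The harmony at that moment is D# diminished triad (D#, F#, A); G#5 is not a chord tone.
It is approached by step up from F#5 and left by step down to F#5.
Step away and step back to the same note — a neighbor tone (upper neighbor).
The harmony at that moment is D# diminished triad (D#, F#, A); E5 is not a chord tone.
It is approached by step down from F#5 and left by step down to D#5.
Step in, step out in the same direction — a passing tone.

E5 (beat 3) — neighbor tone; G#5 (beat 7) — neighbor tone; E5 (beat 11) — passing tone.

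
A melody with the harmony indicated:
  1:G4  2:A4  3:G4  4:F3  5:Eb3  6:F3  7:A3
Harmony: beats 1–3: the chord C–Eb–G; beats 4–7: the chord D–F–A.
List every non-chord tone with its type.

The harmony at that moment is C minor triad (C, Eb, G); A4 is not a chord tone.
It is approached by step up from G4 and left by step down to G4.
Step away and step back to the same note — a neighbor tone (upper neighbor).
The harmony at that moment is D minor triad (D, F, A); Eb3 is not a chord tone.
It is approached by step down from F3 and left by step up to F3.
Step away and step back to the same note — a neighbor tone (lower neighbor).

A4 (beat 2) — neighbor tone; Eb3 (beat 5) — neighbor tone.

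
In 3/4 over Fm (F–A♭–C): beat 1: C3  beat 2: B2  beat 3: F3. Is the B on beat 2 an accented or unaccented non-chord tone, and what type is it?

Unaccented escape tone.

The harmony at that moment is F minor triad (F, A♭, C); B2 is not a chord tone.
It is approached by step down from C3 and left by leap up to F3.
Step in, leap out — an escape tone.
It falls on a weak beat, so it is unaccented.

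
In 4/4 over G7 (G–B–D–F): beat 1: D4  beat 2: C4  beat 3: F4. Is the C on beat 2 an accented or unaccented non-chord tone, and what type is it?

Unaccented escape tone.

The harmony at that moment is G dominant seventh chord (G, B, D, F); C4 is not a chord tone.
It is approached by step down from D4 and left by leap up to F4.
Step in, leap out — an escape tone.
It falls on a weak beat, so it is unaccented.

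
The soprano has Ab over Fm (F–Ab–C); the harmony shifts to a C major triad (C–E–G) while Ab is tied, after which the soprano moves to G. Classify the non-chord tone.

Ab is a suspension.

The harmony at that moment is C major triad (C, E, G); Ab is not a chord tone.
It is held over (the same pitch as the preceding Ab) and left by step down to G.
Held over from the previous chord and resolving down by step — a suspension.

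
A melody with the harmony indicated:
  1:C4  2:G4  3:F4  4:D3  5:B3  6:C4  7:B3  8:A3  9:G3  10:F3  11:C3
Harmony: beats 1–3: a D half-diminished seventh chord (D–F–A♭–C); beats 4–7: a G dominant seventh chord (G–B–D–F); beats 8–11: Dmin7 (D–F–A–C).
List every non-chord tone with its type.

G4 (beat 2) — appoggiatura; C4 (beat 6) — neighbor tone; G3 (beat 9) — passing tone.

The harmony at that moment is D half-diminished seventh chord (D, F, A♭, C); G4 is not a chord tone.
It is approached by leap up from C4 and left by step down to F4.
Leap in, step out — an appoggiatura.
The harmony at that moment is G dominant seventh chord (G, B, D, F); C4 is not a chord tone.
It is approached by step up from B3 and left by step down to B3.
Step away and step back to the same note — a neighbor tone (upper neighbor).
The harmony at that moment is D minor seventh chord (D, F, A, C); G3 is not a chord tone.
It is approached by step down from A3 and left by step down to F3.
Step in, step out in the same direction — a passing tone.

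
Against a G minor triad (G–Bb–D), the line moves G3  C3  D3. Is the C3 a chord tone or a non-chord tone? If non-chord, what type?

The harmony at that moment is G minor triad (G, Bb, D); C3 is not a chord tone.
It is approached by leap down from G3 and left by step up to D3.
Leap in, step out — an appoggiatura.

Non-chord tone — an appoggiatura.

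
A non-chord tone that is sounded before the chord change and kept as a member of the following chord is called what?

Approach: ahead of the chord change (typically by step), so it is dissonant against the current harmony. Departure: none — the same pitch is restated or held and is a chord tone of the new harmony.
Dissonant first, consonant once the harmony catches up: the note simply arrives early — an anticipation. (The reverse timing, consonant first and dissonant after the change, would be a suspension or retardation.)

Anticipation.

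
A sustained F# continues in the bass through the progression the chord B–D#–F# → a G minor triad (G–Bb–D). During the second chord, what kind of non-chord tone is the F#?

Pedal tone (pedal point).

The harmony at that moment is G minor triad (G, Bb, D); F# is not a chord tone.
It is held over (the same pitch as the preceding F#) and then sustained as the same pitch into the next harmony.
Sustained through a change of harmony — a pedal tone.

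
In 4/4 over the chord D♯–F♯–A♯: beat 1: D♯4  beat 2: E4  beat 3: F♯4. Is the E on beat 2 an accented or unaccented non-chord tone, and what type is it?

The harmony at that moment is D♯ minor triad (D♯, F♯, A♯); E4 is not a chord tone.
It is approached by step up from D♯4 and left by step up to F♯4.
Step in, step out in the same direction — a passing tone.
It falls on a weak beat, so it is unaccented.

Unaccented passing tone.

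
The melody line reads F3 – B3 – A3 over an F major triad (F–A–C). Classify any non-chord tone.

B3 is an appoggiatura.

The harmony at that moment is F major triad (F, A, C); B3 is not a chord tone.
It is approached by leap up from F3 and left by step down to A3.
Leap in, step out — an appoggiatura.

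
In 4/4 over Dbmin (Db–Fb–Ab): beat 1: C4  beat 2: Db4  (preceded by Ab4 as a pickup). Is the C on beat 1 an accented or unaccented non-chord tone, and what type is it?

The harmony at that moment is Db minor triad (Db, Fb, Ab); C4 is not a chord tone.
It is approached by leap down from Ab4 and left by step up to Db4.
Leap in, step out — an appoggiatura.
It falls on the downbeat, so it is accented.

Accented appoggiatura.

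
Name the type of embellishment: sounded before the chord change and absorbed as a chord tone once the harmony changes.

Approach: ahead of the chord change (typically by step), so it is dissonant against the current harmony. Departure: none — the same pitch is restated or held and is a chord tone of the new harmony.
Dissonant first, consonant once the harmony catches up: the note simply arrives early — an anticipation. (The reverse timing, consonant first and dissonant after the change, would be a suspension or retardation.)

Anticipation.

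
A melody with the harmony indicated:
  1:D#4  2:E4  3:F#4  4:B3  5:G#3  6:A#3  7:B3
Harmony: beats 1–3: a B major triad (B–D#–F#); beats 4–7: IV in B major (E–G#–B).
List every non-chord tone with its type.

The harmony at that moment is B major triad (B, D#, F#); E4 is not a chord tone.
It is approached by step up from D#4 and left by step up to F#4.
Step in, step out in the same direction — a passing tone.
The harmony at that moment is E major triad (E, G#, B); A#3 is not a chord tone.
It is approached by step up from G#3 and left by step up to B3.
Step in, step out in the same direction — a passing tone.

E4 (beat 2) — passing tone; A#3 (beat 6) — passing tone.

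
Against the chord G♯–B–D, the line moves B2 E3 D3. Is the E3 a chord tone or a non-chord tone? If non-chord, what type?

The harmony at that moment is G♯ diminished triad (G♯, B, D); E3 is not a chord tone.
It is approached by leap up from B2 and left by step down to D3.
Leap in, step out — an appoggiatura.

Non-chord tone — an appoggiatura.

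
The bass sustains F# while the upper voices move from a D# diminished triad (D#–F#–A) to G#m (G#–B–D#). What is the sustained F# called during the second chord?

The harmony at that moment is G# minor triad (G#, B, D#); F# is not a chord tone.
It is held over (the same pitch as the preceding F#) and then sustained as the same pitch into the next harmony.
Sustained through a change of harmony — a pedal tone.

Pedal tone (pedal point).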